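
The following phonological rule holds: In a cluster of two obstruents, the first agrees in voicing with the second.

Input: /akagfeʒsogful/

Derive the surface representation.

/g/ before /f/ (voiceless) → [k]
/ʒ/ before /s/ (voiceless) → [ʃ]
/g/ before /f/ (voiceless) → [k]

[akakfeʃsokful]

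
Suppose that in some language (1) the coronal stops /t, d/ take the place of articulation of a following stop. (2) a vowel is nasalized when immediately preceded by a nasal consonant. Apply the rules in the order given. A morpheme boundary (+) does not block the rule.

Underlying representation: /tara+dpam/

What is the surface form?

Rule 1: /d/ before /p/ (labial) → [b]
After rule 1: tara+bpam
Rule 2: no segment meets the rule's conditions; no change.

[tara+bpam]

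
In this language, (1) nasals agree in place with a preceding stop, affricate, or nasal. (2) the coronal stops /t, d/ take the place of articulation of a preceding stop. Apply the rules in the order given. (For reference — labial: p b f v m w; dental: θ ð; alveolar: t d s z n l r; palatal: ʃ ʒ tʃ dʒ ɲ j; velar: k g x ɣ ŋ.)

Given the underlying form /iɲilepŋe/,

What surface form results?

Rule 1: /ŋ/ after /p/ (labial) → [m]
After rule 1: iɲilepme
Rule 2: no segment meets the rule's conditions; no change.

[iɲilepme]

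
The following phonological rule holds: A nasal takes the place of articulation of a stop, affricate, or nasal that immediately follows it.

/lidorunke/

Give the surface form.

[lidoruŋke]

/n/ before /k/ (velar) → [ŋ]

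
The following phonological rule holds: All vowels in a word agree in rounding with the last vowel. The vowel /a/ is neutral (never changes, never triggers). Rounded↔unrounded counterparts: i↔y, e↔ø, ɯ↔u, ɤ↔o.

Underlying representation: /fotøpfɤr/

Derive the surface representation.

/o/ harmonizes with /ɤ/ ([-round]) → [ɤ]
/ø/ harmonizes with /ɤ/ ([-round]) → [e]

[fɤtepfɤr]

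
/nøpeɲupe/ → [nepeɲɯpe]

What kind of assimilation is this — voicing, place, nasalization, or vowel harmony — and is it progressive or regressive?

/ø/→[e] /u/→[ɯ].
Vowels agree with the last vowel, so the harmony is regressive.

vowel harmony, regressive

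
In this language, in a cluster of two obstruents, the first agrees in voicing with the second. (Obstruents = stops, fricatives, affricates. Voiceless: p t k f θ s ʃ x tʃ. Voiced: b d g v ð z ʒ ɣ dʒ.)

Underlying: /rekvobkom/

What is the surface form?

/k/ before /v/ (voiced) → [g]
/b/ before /k/ (voiceless) → [p]

[regvopkom]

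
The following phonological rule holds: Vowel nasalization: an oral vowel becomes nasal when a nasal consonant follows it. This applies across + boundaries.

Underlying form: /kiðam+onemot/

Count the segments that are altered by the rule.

3

/a/ before nasal /m/ → [ã]
/o/ before nasal /n/ → [õ]
/e/ before nasal /m/ → [ẽ]
3 segments change.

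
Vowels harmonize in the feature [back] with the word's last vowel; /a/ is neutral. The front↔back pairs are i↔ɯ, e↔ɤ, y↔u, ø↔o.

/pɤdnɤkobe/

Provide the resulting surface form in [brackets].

/ɤ/ harmonizes with /e/ ([-back]) → [e]
/ɤ/ harmonizes with /e/ ([-back]) → [e]
/o/ harmonizes with /e/ ([-back]) → [ø]

[pednekøbe]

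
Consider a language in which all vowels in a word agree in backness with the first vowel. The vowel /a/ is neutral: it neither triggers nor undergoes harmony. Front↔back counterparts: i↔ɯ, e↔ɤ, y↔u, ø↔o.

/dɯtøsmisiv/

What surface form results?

[dɯtosmɯsɯv]

/ø/ harmonizes with /ɯ/ ([+back]) → [o]
/i/ harmonizes with /ɯ/ ([+back]) → [ɯ]
/i/ harmonizes with /ɯ/ ([+back]) → [ɯ]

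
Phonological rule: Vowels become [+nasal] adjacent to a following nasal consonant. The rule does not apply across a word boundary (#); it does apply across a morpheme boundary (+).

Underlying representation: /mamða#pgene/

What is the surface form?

/a/ before nasal /m/ → [ã]
/e/ before nasal /n/ → [ẽ]

[mãmða#pgẽne]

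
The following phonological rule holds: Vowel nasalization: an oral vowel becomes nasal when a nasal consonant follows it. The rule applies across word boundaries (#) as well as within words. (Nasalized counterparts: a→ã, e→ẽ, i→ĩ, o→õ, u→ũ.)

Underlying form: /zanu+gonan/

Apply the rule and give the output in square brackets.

[zãnu+gõnãn]

/a/ before nasal /n/ → [ã]
/o/ before nasal /n/ → [õ]
/a/ before nasal /n/ → [ã]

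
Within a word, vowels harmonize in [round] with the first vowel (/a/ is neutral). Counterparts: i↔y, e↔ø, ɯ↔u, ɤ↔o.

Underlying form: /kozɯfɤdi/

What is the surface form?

[kozufody]

/ɯ/ harmonizes with /o/ ([+round]) → [u]
/ɤ/ harmonizes with /o/ ([+round]) → [o]
/i/ harmonizes with /o/ ([+round]) → [y]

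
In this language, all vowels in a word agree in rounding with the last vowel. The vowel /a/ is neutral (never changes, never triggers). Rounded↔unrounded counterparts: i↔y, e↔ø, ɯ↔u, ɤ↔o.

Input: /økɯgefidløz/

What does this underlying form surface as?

/ɯ/ harmonizes with /ø/ ([+round]) → [u]
/e/ harmonizes with /ø/ ([+round]) → [ø]
/i/ harmonizes with /ø/ ([+round]) → [y]

[økugøfydløz]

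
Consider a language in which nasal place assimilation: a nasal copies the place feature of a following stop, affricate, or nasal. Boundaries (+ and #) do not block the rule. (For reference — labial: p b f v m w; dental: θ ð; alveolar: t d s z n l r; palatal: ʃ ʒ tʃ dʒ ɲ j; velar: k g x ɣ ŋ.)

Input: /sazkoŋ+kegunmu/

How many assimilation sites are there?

1

/n/ before /m/ (labial) → [m]
1 segment changes.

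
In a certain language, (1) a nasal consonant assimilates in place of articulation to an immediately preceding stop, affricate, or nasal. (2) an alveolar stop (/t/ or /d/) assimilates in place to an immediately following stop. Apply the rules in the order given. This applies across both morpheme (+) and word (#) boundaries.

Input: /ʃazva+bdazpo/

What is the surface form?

[ʃazva+bdazpo]

Rule 1: no segment meets the rule's conditions; no change.
After rule 1: ʃazva+bdazpo
Rule 2: no segment meets the rule's conditions; no change.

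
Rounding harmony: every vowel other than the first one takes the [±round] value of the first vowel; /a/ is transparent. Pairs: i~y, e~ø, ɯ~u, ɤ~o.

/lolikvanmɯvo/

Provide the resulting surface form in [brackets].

[lolykvanmuvo]

/i/ harmonizes with /o/ ([+round]) → [y]
/ɯ/ harmonizes with /o/ ([+round]) → [u]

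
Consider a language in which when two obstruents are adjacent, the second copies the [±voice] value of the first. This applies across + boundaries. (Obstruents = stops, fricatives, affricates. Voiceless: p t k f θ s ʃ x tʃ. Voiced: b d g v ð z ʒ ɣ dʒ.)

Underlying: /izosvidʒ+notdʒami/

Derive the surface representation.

/v/ after /s/ (voiceless) → [f]
/dʒ/ after /t/ (voiceless) → [tʃ]

[izosfidʒ+nottʃami]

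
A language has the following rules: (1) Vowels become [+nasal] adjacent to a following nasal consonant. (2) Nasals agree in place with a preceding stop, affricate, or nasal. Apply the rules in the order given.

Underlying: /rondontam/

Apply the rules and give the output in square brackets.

Rule 1: /o/ before nasal /n/ → [õ]
Rule 1: /o/ before nasal /n/ → [õ]
Rule 1: /a/ before nasal /m/ → [ã]
After rule 1: rõndõntãm
Rule 2: no segment meets the rule's conditions; no change.

[rõndõntãm]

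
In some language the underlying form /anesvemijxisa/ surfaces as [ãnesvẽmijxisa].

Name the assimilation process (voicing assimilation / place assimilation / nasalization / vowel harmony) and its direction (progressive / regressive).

/a/→[ã] /e/→[ẽ].
Each target copies a feature from the following segment, so the direction is regressive.

nasalization, regressive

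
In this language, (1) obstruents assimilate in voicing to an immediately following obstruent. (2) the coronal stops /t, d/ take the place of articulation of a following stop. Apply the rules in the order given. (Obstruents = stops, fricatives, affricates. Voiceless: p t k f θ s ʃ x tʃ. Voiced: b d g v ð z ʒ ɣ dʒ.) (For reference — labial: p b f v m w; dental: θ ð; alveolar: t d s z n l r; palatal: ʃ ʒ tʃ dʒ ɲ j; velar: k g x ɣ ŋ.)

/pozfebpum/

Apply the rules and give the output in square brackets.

Rule 1: /z/ before /f/ (voiceless) → [s]
Rule 1: /b/ before /p/ (voiceless) → [p]
After rule 1: posfeppum
Rule 2: no segment meets the rule's conditions; no change.

[posfeppum]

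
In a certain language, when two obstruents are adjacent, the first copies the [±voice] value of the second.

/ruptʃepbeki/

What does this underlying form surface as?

/p/ before /b/ (voiced) → [b]

[ruptʃebbeki]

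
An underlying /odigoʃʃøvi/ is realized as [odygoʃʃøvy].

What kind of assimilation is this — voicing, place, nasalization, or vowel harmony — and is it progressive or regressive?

vowel harmony, progressive

/i/→[y] /i/→[y].
Vowels agree with the first vowel, so the harmony is progressive.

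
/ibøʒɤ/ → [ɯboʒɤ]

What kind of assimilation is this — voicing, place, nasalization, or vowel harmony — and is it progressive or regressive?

/i/→[ɯ] /ø/→[o].
Vowels agree with the last vowel, so the harmony is regressive.

vowel harmony, regressive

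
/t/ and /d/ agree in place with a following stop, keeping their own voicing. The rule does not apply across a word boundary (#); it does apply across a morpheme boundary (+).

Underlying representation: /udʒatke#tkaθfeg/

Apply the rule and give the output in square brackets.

[udʒakke#kkaθfeg]

/t/ before /k/ (velar) → [k]
/t/ before /k/ (velar) → [k]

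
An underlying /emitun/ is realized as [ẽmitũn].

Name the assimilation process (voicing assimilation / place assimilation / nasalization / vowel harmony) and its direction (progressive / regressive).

nasalization, regressive

/e/→[ẽ] /u/→[ũ].
Each target copies a feature from the following segment, so the direction is regressive.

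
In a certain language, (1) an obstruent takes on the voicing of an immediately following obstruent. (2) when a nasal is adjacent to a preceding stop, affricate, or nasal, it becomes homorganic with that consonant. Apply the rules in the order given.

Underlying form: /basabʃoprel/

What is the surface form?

Rule 1: /b/ before /ʃ/ (voiceless) → [p]
After rule 1: basapʃoprel
Rule 2: no segment meets the rule's conditions; no change.

[basapʃoprel]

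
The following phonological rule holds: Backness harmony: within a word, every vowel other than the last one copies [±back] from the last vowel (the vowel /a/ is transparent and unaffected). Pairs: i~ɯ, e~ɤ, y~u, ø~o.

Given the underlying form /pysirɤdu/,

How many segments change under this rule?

2

/y/ harmonizes with /u/ ([+back]) → [u]
/i/ harmonizes with /u/ ([+back]) → [ɯ]
2 segments change.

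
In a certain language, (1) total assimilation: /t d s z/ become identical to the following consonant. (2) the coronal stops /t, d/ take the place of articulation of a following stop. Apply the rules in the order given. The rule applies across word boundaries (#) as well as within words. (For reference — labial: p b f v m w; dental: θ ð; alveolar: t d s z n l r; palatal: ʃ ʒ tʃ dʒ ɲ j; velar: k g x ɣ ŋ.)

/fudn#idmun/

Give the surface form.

[funn#immun]

Rule 1: /d/ before /n/ → [n] (total assimilation)
Rule 1: /d/ before /m/ → [m] (total assimilation)
After rule 1: funn#immun
Rule 2: no segment meets the rule's conditions; no change.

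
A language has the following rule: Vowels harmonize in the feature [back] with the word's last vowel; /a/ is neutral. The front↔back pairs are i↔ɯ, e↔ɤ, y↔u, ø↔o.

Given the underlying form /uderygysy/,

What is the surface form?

[yderygysy]

/u/ harmonizes with /y/ ([-back]) → [y]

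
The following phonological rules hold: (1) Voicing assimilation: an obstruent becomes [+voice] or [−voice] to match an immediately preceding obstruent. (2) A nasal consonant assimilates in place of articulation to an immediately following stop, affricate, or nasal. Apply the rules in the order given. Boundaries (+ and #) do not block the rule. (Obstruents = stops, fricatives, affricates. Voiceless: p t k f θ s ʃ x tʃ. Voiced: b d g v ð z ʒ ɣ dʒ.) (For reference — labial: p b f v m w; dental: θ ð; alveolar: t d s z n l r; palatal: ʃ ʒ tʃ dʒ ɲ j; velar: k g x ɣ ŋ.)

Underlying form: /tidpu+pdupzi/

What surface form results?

Rule 1: /p/ after /d/ (voiced) → [b]
Rule 1: /d/ after /p/ (voiceless) → [t]
Rule 1: /z/ after /p/ (voiceless) → [s]
After rule 1: tidbu+ptupsi
Rule 2: no segment meets the rule's conditions; no change.

[tidbu+ptupsi]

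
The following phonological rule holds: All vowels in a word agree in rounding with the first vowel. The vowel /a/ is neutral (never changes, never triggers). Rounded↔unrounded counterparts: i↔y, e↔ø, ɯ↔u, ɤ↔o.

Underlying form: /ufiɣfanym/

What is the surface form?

[ufyɣfanym]

/i/ harmonizes with /u/ ([+round]) → [y]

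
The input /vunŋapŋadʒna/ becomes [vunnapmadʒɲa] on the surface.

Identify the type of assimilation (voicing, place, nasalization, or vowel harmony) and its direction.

place assimilation, progressive

/ŋ/→[n] /ŋ/→[m] /n/→[ɲ].
Each target copies a feature from the preceding segment, so the direction is progressive.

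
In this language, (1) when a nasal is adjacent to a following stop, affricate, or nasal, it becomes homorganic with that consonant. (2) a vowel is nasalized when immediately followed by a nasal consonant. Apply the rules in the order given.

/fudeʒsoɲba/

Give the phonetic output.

Rule 1: /ɲ/ before /b/ (labial) → [m]
After rule 1: fudeʒsomba
Rule 2: /o/ before nasal /m/ → [õ]

[fudeʒsõmba]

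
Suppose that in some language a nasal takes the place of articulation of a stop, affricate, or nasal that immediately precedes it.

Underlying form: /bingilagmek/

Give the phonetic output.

[bingilagŋek]

/m/ after /g/ (velar) → [ŋ]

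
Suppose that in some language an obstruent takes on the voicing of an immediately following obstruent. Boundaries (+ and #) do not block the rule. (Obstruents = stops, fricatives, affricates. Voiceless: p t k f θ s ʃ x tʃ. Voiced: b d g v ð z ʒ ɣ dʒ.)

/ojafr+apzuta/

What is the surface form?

[ojafr+abzuta]

/p/ before /z/ (voiced) → [b]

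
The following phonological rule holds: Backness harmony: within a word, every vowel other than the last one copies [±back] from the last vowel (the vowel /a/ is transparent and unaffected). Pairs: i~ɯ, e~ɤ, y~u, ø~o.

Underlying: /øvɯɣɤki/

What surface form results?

[øviɣeki]

/ɯ/ harmonizes with /i/ ([-back]) → [i]
/ɤ/ harmonizes with /i/ ([-back]) → [e]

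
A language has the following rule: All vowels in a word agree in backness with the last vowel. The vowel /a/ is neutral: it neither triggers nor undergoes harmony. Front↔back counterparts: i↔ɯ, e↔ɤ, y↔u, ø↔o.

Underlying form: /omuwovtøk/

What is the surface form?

[ømywøvtøk]

/o/ harmonizes with /ø/ ([-back]) → [ø]
/u/ harmonizes with /ø/ ([-back]) → [y]
/o/ harmonizes with /ø/ ([-back]) → [ø]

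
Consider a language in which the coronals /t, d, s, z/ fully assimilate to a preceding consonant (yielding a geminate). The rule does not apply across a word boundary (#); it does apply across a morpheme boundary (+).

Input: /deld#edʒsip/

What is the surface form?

/d/ after /l/ → [l] (total assimilation)
/s/ after /dʒ/ → [dʒ] (total assimilation)

[dell#edʒdʒip]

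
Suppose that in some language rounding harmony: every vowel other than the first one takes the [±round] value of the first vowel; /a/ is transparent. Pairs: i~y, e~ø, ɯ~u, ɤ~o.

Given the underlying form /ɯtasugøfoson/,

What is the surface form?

[ɯtasɯgefɤsɤn]

/u/ harmonizes with /ɯ/ ([-round]) → [ɯ]
/ø/ harmonizes with /ɯ/ ([-round]) → [e]
/o/ harmonizes with /ɯ/ ([-round]) → [ɤ]
/o/ harmonizes with /ɯ/ ([-round]) → [ɤ]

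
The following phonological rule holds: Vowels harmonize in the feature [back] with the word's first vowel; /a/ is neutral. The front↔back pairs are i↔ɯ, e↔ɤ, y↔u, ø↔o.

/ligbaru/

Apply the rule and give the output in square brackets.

[ligbary]

/u/ harmonizes with /i/ ([-back]) → [y]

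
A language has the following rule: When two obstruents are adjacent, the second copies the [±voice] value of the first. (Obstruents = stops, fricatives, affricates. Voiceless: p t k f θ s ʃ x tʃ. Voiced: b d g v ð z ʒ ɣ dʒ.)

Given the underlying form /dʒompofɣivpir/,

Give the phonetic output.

[dʒompofxivbir]

/ɣ/ after /f/ (voiceless) → [x]
/p/ after /v/ (voiced) → [b]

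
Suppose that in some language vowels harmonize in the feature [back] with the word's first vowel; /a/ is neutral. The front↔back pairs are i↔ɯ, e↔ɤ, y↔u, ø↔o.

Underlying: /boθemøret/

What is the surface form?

[boθɤmorɤt]

/e/ harmonizes with /o/ ([+back]) → [ɤ]
/ø/ harmonizes with /o/ ([+back]) → [o]
/e/ harmonizes with /o/ ([+back]) → [ɤ]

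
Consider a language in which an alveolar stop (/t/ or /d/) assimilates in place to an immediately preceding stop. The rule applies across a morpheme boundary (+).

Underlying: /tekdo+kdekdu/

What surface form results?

[tekgo+kgekgu]

/d/ after /k/ (velar) → [g]
/d/ after /k/ (velar) → [g]
/d/ after /k/ (velar) → [g]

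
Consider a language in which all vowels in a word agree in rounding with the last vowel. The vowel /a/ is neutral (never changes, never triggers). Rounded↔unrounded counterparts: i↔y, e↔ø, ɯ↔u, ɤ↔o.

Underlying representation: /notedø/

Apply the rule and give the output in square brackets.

/e/ harmonizes with /ø/ ([+round]) → [ø]

[notødø]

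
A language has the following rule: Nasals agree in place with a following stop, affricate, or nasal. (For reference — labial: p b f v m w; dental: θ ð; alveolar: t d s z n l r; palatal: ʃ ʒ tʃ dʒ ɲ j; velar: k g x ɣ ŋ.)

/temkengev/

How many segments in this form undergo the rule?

/m/ before /k/ (velar) → [ŋ]
/n/ before /g/ (velar) → [ŋ]
2 segments change.

2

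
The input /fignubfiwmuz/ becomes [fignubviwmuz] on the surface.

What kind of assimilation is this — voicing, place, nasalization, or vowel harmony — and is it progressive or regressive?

voicing assimilation, progressive

/f/→[v].
Each target copies a feature from the preceding segment, so the direction is progressive.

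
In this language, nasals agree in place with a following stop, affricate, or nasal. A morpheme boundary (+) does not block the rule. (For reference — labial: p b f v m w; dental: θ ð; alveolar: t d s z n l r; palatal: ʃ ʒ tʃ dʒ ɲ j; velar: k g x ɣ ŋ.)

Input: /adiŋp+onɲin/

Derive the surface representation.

/ŋ/ before /p/ (labial) → [m]
/n/ before /ɲ/ (palatal) → [ɲ]

[adimp+oɲɲin]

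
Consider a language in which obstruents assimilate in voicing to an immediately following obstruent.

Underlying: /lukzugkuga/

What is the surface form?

/k/ before /z/ (voiced) → [g]
/g/ before /k/ (voiceless) → [k]

[lugzukkuga]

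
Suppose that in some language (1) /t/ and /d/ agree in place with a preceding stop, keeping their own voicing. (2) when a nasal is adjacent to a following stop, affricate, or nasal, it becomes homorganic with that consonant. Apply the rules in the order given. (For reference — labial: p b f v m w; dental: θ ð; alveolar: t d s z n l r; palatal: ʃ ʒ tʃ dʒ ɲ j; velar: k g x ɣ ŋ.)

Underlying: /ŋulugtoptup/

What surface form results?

Rule 1: /t/ after /g/ (velar) → [k]
Rule 1: /t/ after /p/ (labial) → [p]
After rule 1: ŋulugkoppup
Rule 2: no segment meets the rule's conditions; no change.

[ŋulugkoppup]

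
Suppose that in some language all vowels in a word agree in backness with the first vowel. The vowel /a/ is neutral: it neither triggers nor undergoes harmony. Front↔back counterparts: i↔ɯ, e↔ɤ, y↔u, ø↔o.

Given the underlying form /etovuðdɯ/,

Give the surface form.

/o/ harmonizes with /e/ ([-back]) → [ø]
/u/ harmonizes with /e/ ([-back]) → [y]
/ɯ/ harmonizes with /e/ ([-back]) → [i]

[etøvyðdi]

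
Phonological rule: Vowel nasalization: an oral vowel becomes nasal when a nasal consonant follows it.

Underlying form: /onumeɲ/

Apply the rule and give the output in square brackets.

/o/ before nasal /n/ → [õ]
/u/ before nasal /m/ → [ũ]
/e/ before nasal /ɲ/ → [ẽ]

[õnũmẽɲ]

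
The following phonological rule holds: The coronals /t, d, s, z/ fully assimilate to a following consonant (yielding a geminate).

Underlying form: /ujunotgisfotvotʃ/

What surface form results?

/t/ before /g/ → [g] (total assimilation)
/s/ before /f/ → [f] (total assimilation)
/t/ before /v/ → [v] (total assimilation)

[ujunoggiffovvotʃ]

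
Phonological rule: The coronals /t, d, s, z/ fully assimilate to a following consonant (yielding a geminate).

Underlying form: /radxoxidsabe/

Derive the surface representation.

/d/ before /x/ → [x] (total assimilation)
/d/ before /s/ → [s] (total assimilation)

[raxxoxissabe]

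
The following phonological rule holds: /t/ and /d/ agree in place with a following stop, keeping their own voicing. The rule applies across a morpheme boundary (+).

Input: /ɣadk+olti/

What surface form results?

[ɣagk+olti]

/d/ before /k/ (velar) → [g]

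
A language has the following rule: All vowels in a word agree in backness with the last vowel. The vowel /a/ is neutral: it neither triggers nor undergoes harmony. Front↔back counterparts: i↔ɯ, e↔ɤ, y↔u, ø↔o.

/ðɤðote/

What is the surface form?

[ðeðøte]

/ɤ/ harmonizes with /e/ ([-back]) → [e]
/o/ harmonizes with /e/ ([-back]) → [ø]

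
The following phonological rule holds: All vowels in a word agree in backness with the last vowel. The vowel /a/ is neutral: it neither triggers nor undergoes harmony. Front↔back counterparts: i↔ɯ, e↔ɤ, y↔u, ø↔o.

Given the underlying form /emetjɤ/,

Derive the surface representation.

[ɤmɤtjɤ]

/e/ harmonizes with /ɤ/ ([+back]) → [ɤ]
/e/ harmonizes with /ɤ/ ([+back]) → [ɤ]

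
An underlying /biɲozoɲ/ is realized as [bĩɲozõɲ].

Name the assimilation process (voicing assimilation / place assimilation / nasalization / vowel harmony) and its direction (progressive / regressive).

/i/→[ĩ] /o/→[õ].
Each target copies a feature from the following segment, so the direction is regressive.

nasalization, regressive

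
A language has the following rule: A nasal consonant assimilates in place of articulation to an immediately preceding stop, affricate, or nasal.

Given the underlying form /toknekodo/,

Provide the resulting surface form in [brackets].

/n/ after /k/ (velar) → [ŋ]

[tokŋekodo]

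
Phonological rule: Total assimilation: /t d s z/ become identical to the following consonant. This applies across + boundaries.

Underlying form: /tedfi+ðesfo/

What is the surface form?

[teffi+ðeffo]

/d/ before /f/ → [f] (total assimilation)
/s/ before /f/ → [f] (total assimilation)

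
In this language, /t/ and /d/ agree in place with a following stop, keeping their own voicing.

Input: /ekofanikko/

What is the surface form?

[ekofanikko]

no segment meets the rule's conditions; no change.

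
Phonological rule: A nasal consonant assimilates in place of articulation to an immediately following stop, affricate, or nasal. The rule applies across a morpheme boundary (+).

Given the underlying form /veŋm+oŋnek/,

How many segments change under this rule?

/ŋ/ before /m/ (labial) → [m]
/ŋ/ before /n/ (alveolar) → [n]
2 segments change.

2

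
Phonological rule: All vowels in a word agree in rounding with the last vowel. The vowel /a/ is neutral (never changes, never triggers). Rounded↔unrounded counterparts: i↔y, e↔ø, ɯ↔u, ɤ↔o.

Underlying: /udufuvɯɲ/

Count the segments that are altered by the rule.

3

/u/ harmonizes with /ɯ/ ([-round]) → [ɯ]
/u/ harmonizes with /ɯ/ ([-round]) → [ɯ]
/u/ harmonizes with /ɯ/ ([-round]) → [ɯ]
3 segments change.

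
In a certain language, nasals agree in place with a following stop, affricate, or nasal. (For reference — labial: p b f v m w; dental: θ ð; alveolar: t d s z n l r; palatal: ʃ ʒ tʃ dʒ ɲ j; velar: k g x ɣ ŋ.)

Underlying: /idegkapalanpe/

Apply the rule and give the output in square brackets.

/n/ before /p/ (labial) → [m]

[idegkapalampe]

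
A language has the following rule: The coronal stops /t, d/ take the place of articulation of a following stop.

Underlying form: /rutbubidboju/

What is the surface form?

/t/ before /b/ (labial) → [p]
/d/ before /b/ (labial) → [b]

[rupbubibboju]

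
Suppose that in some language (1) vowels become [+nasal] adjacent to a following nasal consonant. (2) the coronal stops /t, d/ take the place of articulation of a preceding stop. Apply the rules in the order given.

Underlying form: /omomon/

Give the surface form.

Rule 1: /o/ before nasal /m/ → [õ]
Rule 1: /o/ before nasal /m/ → [õ]
Rule 1: /o/ before nasal /n/ → [õ]
After rule 1: õmõmõn
Rule 2: no segment meets the rule's conditions; no change.

[õmõmõn]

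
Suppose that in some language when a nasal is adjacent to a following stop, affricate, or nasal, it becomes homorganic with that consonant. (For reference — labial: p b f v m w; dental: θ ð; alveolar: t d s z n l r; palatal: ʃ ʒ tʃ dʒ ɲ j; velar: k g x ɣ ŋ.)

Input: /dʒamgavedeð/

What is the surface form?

[dʒaŋgavedeð]

/m/ before /g/ (velar) → [ŋ]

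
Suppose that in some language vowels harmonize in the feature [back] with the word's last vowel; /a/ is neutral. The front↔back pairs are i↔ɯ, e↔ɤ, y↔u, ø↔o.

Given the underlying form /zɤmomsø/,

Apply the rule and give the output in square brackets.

/ɤ/ harmonizes with /ø/ ([-back]) → [e]
/o/ harmonizes with /ø/ ([-back]) → [ø]

[zemømsø]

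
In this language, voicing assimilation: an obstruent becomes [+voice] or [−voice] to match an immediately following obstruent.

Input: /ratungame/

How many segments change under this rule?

0

No segment meets the rule's conditions.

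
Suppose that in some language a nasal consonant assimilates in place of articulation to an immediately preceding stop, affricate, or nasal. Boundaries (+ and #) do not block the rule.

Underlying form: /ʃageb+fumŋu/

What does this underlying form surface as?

/ŋ/ after /m/ (labial) → [m]

[ʃageb+fummu]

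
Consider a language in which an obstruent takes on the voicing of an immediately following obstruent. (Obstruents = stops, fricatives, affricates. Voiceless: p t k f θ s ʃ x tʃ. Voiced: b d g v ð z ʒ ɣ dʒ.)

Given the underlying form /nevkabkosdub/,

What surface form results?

/v/ before /k/ (voiceless) → [f]
/b/ before /k/ (voiceless) → [p]
/s/ before /d/ (voiced) → [z]

[nefkapkozdub]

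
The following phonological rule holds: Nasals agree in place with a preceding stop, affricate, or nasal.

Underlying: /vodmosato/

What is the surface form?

/m/ after /d/ (alveolar) → [n]

[vodnosato]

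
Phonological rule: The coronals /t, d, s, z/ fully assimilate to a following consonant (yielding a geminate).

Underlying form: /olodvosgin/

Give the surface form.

[olovvoggin]

/d/ before /v/ → [v] (total assimilation)
/s/ before /g/ → [g] (total assimilation)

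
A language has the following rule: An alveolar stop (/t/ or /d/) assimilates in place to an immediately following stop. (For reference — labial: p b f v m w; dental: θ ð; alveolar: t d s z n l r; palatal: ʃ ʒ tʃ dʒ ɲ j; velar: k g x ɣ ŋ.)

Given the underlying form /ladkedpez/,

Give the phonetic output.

[lagkebpez]

/d/ before /k/ (velar) → [g]
/d/ before /p/ (labial) → [b]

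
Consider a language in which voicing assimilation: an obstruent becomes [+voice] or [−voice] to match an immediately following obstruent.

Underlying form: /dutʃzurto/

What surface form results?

[dudʒzurto]

/tʃ/ before /z/ (voiced) → [dʒ]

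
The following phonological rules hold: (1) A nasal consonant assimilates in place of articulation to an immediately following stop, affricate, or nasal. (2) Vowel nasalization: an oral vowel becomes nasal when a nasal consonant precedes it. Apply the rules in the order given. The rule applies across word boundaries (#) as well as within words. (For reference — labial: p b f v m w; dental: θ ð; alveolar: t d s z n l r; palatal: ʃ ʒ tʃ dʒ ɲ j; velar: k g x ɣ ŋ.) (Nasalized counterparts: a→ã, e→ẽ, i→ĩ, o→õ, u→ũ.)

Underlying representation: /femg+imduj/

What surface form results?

[feŋg+induj]

Rule 1: /m/ before /g/ (velar) → [ŋ]
Rule 1: /m/ before /d/ (alveolar) → [n]
After rule 1: feŋg+induj
Rule 2: no segment meets the rule's conditions; no change.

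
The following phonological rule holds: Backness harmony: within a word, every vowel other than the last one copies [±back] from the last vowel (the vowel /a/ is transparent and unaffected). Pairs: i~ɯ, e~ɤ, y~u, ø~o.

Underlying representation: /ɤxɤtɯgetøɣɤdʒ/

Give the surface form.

/e/ harmonizes with /ɤ/ ([+back]) → [ɤ]
/ø/ harmonizes with /ɤ/ ([+back]) → [o]

[ɤxɤtɯgɤtoɣɤdʒ]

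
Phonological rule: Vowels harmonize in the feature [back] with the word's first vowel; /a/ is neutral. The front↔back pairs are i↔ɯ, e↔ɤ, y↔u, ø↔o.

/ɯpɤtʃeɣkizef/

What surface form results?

[ɯpɤtʃɤɣkɯzɤf]

/e/ harmonizes with /ɯ/ ([+back]) → [ɤ]
/i/ harmonizes with /ɯ/ ([+back]) → [ɯ]
/e/ harmonizes with /ɯ/ ([+back]) → [ɤ]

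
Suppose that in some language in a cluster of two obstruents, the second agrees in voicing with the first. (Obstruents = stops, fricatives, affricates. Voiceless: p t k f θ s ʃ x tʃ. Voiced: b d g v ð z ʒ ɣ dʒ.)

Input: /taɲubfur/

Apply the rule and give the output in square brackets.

/f/ after /b/ (voiced) → [v]

[taɲubvur]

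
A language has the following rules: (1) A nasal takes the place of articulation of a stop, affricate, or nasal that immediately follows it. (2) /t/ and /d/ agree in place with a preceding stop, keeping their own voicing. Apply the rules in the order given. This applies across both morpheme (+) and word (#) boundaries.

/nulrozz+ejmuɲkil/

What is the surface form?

[nulrozz+ejmuŋkil]

Rule 1: /ɲ/ before /k/ (velar) → [ŋ]
After rule 1: nulrozz+ejmuŋkil
Rule 2: no segment meets the rule's conditions; no change.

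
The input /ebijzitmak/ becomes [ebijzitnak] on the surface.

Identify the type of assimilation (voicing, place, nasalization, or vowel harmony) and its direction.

/m/→[n].
Each target copies a feature from the preceding segment, so the direction is progressive.

place assimilation, progressive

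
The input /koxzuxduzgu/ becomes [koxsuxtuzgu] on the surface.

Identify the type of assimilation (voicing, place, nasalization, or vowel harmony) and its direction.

/z/→[s] /d/→[t].
Each target copies a feature from the preceding segment, so the direction is progressive.

voicing assimilation, progressive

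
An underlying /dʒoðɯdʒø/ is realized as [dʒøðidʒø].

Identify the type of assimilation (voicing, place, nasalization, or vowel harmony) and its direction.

/o/→[ø] /ɯ/→[i].
Vowels agree with the last vowel, so the harmony is regressive.

vowel harmony, regressive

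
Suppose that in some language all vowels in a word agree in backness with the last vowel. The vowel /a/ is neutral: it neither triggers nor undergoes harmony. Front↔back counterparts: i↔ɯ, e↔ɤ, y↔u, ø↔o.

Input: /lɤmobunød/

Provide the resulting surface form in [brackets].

[lemøbynød]

/ɤ/ harmonizes with /ø/ ([-back]) → [e]
/o/ harmonizes with /ø/ ([-back]) → [ø]
/u/ harmonizes with /ø/ ([-back]) → [y]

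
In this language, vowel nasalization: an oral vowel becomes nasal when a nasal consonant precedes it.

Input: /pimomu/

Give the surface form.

/o/ after nasal /m/ → [õ]
/u/ after nasal /m/ → [ũ]

[pimõmũ]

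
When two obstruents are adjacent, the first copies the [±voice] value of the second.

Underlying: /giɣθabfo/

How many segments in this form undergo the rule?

2

/ɣ/ before /θ/ (voiceless) → [x]
/b/ before /f/ (voiceless) → [p]
2 segments change.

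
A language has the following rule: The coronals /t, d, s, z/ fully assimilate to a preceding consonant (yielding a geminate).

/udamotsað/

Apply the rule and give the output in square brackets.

/s/ after /t/ → [t] (total assimilation)

[udamottað]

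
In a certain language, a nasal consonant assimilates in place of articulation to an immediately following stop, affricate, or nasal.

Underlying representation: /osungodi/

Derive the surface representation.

[osuŋgodi]

/n/ before /g/ (velar) → [ŋ]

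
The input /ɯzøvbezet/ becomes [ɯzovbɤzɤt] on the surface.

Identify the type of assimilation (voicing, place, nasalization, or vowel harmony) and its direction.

vowel harmony, progressive

/ø/→[o] /e/→[ɤ] /e/→[ɤ].
Vowels agree with the first vowel, so the harmony is progressive.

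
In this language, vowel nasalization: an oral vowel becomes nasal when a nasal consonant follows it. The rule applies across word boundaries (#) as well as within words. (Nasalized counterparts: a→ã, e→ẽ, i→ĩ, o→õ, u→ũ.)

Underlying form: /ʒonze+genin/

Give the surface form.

[ʒõnze+gẽnĩn]

/o/ before nasal /n/ → [õ]
/e/ before nasal /n/ → [ẽ]
/i/ before nasal /n/ → [ĩ]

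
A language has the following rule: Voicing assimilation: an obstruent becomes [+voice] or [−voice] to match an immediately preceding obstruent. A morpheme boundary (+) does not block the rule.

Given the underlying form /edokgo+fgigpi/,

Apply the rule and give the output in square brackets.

/g/ after /k/ (voiceless) → [k]
/g/ after /f/ (voiceless) → [k]
/p/ after /g/ (voiced) → [b]

[edokko+fkigbi]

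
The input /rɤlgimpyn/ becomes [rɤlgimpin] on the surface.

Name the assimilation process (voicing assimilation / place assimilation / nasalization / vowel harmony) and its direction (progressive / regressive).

/y/→[i].
Vowels agree with the first vowel, so the harmony is progressive.

vowel harmony, progressive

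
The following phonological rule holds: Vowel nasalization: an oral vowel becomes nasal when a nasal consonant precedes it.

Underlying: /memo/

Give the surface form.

[mẽmõ]

/e/ after nasal /m/ → [ẽ]
/o/ after nasal /m/ → [õ]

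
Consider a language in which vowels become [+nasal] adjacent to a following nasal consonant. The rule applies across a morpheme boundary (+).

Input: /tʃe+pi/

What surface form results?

no segment meets the rule's conditions; no change.

[tʃe+pi]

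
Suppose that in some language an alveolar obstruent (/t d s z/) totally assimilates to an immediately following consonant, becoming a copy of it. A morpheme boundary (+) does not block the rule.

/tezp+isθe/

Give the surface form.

/z/ before /p/ → [p] (total assimilation)
/s/ before /θ/ → [θ] (total assimilation)

[tepp+iθθe]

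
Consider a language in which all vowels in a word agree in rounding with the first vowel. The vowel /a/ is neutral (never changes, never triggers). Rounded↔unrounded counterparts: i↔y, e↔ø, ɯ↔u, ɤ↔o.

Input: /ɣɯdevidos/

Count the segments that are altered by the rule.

/o/ harmonizes with /ɯ/ ([-round]) → [ɤ]
1 segment changes.

1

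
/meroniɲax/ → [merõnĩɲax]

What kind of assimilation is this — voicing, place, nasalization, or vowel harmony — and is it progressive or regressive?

/o/→[õ] /i/→[ĩ].
Each target copies a feature from the following segment, so the direction is regressive.

nasalization, regressive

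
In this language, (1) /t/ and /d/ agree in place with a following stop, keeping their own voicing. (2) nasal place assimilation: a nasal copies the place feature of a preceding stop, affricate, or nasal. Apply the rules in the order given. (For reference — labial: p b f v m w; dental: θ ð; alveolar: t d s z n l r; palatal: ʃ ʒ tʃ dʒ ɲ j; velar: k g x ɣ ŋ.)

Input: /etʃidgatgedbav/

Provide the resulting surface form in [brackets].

[etʃiggakgebbav]

Rule 1: /d/ before /g/ (velar) → [g]
Rule 1: /t/ before /g/ (velar) → [k]
Rule 1: /d/ before /b/ (labial) → [b]
After rule 1: etʃiggakgebbav
Rule 2: no segment meets the rule's conditions; no change.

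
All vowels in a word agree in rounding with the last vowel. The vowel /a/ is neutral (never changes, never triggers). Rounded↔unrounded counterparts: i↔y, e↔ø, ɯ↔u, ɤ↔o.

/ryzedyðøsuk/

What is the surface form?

/e/ harmonizes with /u/ ([+round]) → [ø]

[ryzødyðøsuk]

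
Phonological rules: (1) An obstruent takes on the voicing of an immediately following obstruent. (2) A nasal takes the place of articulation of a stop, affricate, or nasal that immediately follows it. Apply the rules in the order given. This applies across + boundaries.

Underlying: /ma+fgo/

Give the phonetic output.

Rule 1: /f/ before /g/ (voiced) → [v]
After rule 1: ma+vgo
Rule 2: no segment meets the rule's conditions; no change.

[ma+vgo]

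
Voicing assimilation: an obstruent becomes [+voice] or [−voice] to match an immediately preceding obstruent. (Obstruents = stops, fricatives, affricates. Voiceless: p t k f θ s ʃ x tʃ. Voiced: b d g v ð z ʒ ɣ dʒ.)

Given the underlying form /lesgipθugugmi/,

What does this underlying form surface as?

[leskipθugugmi]

/g/ after /s/ (voiceless) → [k]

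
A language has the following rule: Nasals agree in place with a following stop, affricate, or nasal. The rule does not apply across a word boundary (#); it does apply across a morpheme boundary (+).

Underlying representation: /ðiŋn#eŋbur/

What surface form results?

[ðinn#embur]

/ŋ/ before /n/ (alveolar) → [n]
/ŋ/ before /b/ (labial) → [m]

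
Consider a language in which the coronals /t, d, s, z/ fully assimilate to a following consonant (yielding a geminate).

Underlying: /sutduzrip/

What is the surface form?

/t/ before /d/ → [d] (total assimilation)
/z/ before /r/ → [r] (total assimilation)

[suddurrip]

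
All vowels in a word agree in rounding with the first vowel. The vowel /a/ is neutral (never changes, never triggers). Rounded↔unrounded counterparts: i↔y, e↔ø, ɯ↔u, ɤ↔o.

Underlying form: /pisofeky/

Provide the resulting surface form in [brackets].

[pisɤfeki]

/o/ harmonizes with /i/ ([-round]) → [ɤ]
/y/ harmonizes with /i/ ([-round]) → [i]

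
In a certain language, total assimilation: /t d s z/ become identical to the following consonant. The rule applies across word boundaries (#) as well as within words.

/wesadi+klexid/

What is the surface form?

[wesadi+klexid]

no segment meets the rule's conditions; no change.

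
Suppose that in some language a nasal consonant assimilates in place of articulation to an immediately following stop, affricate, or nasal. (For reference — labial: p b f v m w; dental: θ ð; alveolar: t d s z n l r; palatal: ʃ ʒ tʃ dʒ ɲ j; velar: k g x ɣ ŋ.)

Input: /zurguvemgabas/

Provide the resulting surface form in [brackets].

[zurguveŋgabas]

/m/ before /g/ (velar) → [ŋ]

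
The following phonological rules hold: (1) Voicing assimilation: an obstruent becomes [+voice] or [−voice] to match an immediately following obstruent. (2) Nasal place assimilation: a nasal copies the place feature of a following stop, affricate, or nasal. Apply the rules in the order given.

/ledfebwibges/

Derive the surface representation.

[letfebwibges]

Rule 1: /d/ before /f/ (voiceless) → [t]
After rule 1: letfebwibges
Rule 2: no segment meets the rule's conditions; no change.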